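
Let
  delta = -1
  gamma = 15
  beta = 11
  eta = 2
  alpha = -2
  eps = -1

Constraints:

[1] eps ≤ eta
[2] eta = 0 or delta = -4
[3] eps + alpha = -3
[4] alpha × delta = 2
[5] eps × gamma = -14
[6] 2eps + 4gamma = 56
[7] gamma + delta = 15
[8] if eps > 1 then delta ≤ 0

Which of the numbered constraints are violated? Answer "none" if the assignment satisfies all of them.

Violated: 2, 5, 6, and 7.

[1] eps = -1, eta = 2; -1 ≤ 2  true
[2] eta = 2 ≠ 0 and delta = -1 ≠ -4; both disjuncts false  false
[3] eps + alpha = -1 + (-2) = -3  true
[4] alpha × delta = -2 × (-1) = 2  true
[5] eps × gamma = -1 × 15 = -15, not -14  false
[6] 2eps + 4gamma = 2(-1) + 4(15) = 58, not 56  false
[7] gamma + delta = 15 + (-1) = 14, not 15  false
[8] eps = -1, not > 1; antecedent false, conditional vacuously true  true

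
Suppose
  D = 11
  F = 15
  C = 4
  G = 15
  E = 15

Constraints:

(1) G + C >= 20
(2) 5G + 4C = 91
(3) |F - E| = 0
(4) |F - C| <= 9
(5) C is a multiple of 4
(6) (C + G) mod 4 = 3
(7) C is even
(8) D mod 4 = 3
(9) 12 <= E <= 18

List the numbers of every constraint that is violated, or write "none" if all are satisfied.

(1) G + C = 15 + 4 = 19; 19 < 20, bound 20 not met  FAIL
(2) 5G + 4C = 5(15) + 4(4) = 91  OK
(3) |15 - 15| = 0  OK
(4) |15 - 4| = 11; 11 > 9, exceeds bound 9  FAIL
(5) 4 / 4 = 1, so 4 divides 4  OK
(6) C + G = 19; 19 mod 4 = 3  OK
(7) C = 4 is even  OK
(8) 11 mod 4 = 3  OK
(9) E = 15 lies in [12, 18]  OK

No — constraints 1 and 4 are not satisfied.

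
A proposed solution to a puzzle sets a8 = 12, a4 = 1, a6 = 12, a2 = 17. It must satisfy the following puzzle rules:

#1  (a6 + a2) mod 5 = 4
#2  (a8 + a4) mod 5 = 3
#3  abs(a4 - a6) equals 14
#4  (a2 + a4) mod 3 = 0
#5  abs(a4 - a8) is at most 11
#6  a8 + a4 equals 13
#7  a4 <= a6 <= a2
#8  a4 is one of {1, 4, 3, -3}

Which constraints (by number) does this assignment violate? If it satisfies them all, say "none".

No — constraint 3 is not satisfied.

#1 a6 + a2 = 29; 29 mod 5 = 4  true
#2 a8 + a4 = 13; 13 mod 5 = 3  true
#3 abs(1 - 12) = 11, not 14  false
#4 a2 + a4 = 18; 18 mod 3 = 0  true
#5 abs(1 - 12) = 11; 11 ≤ 11  true
#6 a8 + a4 = 12 + 1 = 13  true
#7 values 1 <= 12 <= 17  true
#8 a4 = 1 is in {1, 4, 3, -3}  true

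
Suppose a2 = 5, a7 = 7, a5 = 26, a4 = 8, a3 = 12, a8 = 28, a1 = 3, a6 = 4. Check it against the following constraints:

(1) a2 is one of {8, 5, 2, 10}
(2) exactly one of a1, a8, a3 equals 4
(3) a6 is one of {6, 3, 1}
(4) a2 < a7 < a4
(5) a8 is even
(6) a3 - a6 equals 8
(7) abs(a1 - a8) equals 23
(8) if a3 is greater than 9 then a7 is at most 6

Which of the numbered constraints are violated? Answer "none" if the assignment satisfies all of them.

(1) a2 = 5 is in {8, 5, 2, 10} — satisfied.
(2) a1=3, a8=28, a3=12; 0 of them equal 4, not exactly one — violated.
(3) a6 = 4 is not in {6, 3, 1} — violated.
(4) values 5 < 7 < 8 — satisfied.
(5) a8 = 28 is even — satisfied.
(6) a3 - a6 = 12 - 4 = 8 — satisfied.
(7) abs(3 - 28) = 25, not 23 — violated.
(8) a3 = 12 > 9, so we need a7 ≤ 6; but a7 = 7 > 6 — violated.

The assignment fails constraints 2, 3, 7, 8.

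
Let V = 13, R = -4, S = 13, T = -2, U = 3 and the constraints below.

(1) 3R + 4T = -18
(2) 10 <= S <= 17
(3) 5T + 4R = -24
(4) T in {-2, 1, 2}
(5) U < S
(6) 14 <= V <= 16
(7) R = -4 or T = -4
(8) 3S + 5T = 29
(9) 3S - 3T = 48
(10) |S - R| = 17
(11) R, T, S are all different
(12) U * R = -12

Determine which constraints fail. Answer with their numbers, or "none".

Violated: 1, 3, 6, 9.

(1) 3R + 4T = 3(-4) + 4(-2) = -20, not -18  fails
(2) S = 13 lies in [10, 17]  holds
(3) 5T + 4R = 5(-2) + 4(-4) = -26, not -24  fails
(4) T = -2 is in {-2, 1, 2}  holds
(5) U = 3, S = 13; 3 < 13  holds
(6) V = 13 is outside [14, 16]  fails
(7) R = -4 = -4 (first disjunct)  holds
(8) 3S + 5T = 3(13) + 5(-2) = 29  holds
(9) 3S - 3T = 3(13) - 3(-2) = 45, not 48  fails
(10) |13 - (-4)| = 17  holds
(11) values -4, -2, 13 are pairwise distinct  holds
(12) U * R = 3 * (-4) = -12  holds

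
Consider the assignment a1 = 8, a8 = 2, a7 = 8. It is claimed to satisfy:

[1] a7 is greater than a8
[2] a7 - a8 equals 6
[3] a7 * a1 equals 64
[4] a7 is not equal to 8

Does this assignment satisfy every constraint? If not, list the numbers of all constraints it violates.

Constraint 4 does not hold.

[1] a7 = 8, a8 = 2; 8 > 2  yes
[2] a7 - a8 = 8 - 2 = 6  yes
[3] a7 * a1 = 8 * 8 = 64  yes
[4] a7 = 8, but 8 is required to differ  no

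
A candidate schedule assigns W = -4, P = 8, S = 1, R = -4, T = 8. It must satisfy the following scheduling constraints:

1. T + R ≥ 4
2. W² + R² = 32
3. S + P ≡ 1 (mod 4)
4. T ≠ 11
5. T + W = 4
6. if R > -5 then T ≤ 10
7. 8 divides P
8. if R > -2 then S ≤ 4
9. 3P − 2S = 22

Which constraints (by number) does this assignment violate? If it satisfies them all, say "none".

Yes — all constraints hold.

1. T + R = 8 + (-4) = 4; 4 ≥ 4 — holds.
2. W² + R² = (-4)² + (-4)² = 16 + 16 = 32 — holds.
3. S + P = 9; 9 mod 4 = 1 — holds.
4. T = 8, and 8 ≠ 11 — holds.
5. T + W = 8 + (-4) = 4 — holds.
6. R = -4 > -5, so we need T ≤ 10; T = 8 ≤ 10 — holds.
7. 8 / 8 = 1, so 8 divides 8 — holds.
8. R = -4, not > -2; antecedent false, conditional vacuously true — holds.
9. 3P − 2S = 3(8) − 2(1) = 22 — holds.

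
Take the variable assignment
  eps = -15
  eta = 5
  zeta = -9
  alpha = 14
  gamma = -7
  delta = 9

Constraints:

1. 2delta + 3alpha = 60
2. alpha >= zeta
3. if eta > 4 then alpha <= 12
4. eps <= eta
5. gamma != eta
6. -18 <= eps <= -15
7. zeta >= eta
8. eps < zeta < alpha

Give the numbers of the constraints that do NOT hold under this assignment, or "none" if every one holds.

1. 2delta + 3alpha = 2(9) + 3(14) = 60  yes
2. alpha = 14, zeta = -9; 14 ≥ -9  yes
3. eta = 5 > 4, so we need alpha ≤ 12; but alpha = 14 > 12  no
4. eps = -15, eta = 5; -15 ≤ 5  yes
5. gamma = -7, eta = 5; distinct  yes
6. eps = -15 lies in [-18, -15]  yes
7. zeta = -9, eta = 5; -9 < 5 (want ≥)  no
8. values -15 < -9 < 14  yes

Violated: 3 and 7.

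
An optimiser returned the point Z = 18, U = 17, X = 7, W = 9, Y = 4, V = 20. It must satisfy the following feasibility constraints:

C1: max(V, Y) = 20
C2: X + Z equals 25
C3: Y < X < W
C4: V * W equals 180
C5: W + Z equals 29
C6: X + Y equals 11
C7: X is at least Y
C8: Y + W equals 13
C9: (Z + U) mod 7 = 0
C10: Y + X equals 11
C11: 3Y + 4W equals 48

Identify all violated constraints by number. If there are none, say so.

C1: max(20, 4) = 20  yes
C2: X + Z = 7 + 18 = 25  yes
C3: values 4 < 7 < 9  yes
C4: V * W = 20 * 9 = 180  yes
C5: W + Z = 9 + 18 = 27, not 29  no
C6: X + Y = 7 + 4 = 11  yes
C7: X = 7, Y = 4; 7 ≥ 4  yes
C8: Y + W = 4 + 9 = 13  yes
C9: Z + U = 35; 35 mod 7 = 0  yes
C10: Y + X = 4 + 7 = 11  yes
C11: 3Y + 4W = 3(4) + 4(9) = 48  yes

Violated: 5.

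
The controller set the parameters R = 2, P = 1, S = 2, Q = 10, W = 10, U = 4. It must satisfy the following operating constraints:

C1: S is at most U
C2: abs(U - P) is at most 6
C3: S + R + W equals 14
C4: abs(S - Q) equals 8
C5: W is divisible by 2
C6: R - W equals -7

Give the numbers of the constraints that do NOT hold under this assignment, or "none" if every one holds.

C1: S = 2, U = 4; 2 ≤ 4  holds
C2: abs(4 - 1) = 3; 3 ≤ 6  holds
C3: S + R + W = 2 + 2 + 10 = 14  holds
C4: abs(2 - 10) = 8  holds
C5: 10 / 2 = 5, so 2 divides 10  holds
C6: R - W = 2 - 10 = -8, not -7  fails

Constraint 6 is violated.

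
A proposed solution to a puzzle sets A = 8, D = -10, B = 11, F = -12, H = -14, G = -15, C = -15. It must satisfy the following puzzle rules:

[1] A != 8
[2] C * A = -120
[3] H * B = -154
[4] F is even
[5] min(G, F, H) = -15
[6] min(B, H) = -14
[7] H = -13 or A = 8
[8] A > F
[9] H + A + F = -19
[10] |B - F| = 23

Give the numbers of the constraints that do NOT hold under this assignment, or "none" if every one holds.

[1] A = 8, but 8 is required to differ — violated.
[2] C * A = -15 * 8 = -120 — satisfied.
[3] H * B = -14 * 11 = -154 — satisfied.
[4] F = -12 is even — satisfied.
[5] min(-15, -12, -14) = -15 — satisfied.
[6] min(11, -14) = -14 — satisfied.
[7] H = -14 ≠ -13, but A = 8 = 8 (second disjunct) — satisfied.
[8] A = 8, F = -12; 8 > -12 — satisfied.
[9] H + A + F = -14 + 8 + (-12) = -18, not -19 — violated.
[10] |11 - (-12)| = 23 — satisfied.

The assignment fails constraints 1, 9.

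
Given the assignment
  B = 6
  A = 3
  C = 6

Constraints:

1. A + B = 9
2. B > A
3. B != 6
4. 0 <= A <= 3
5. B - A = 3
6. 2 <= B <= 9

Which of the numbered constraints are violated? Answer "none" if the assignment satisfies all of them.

Violated: 3.

1. A + B = 3 + 6 = 9 — holds.
2. B = 6, A = 3; 6 > 3 — holds.
3. B = 6, but 6 is required to differ — does not hold.
4. A = 3 lies in [0, 3] — holds.
5. B - A = 6 - 3 = 3 — holds.
6. B = 6 lies in [2, 9] — holds.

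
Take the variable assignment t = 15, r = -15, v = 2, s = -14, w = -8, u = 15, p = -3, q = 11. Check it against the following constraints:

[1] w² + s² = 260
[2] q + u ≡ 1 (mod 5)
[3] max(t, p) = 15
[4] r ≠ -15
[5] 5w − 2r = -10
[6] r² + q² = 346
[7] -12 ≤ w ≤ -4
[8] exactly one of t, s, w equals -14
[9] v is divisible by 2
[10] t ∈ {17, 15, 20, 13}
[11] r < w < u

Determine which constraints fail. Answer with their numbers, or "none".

The assignment fails constraint 4.

[1] w² + s² = (-8)² + (-14)² = 64 + 196 = 260 — satisfied.
[2] q + u = 26; 26 mod 5 = 1 — satisfied.
[3] max(15, -3) = 15 — satisfied.
[4] r = -15, but -15 is required to differ — violated.
[5] 5w − 2r = 5(-8) − 2(-15) = -10 — satisfied.
[6] r² + q² = (-15)² + 11² = 225 + 121 = 346 — satisfied.
[7] w = -8 lies in [-12, -4] — satisfied.
[8] t=15, s=-14, w=-8; 1 of them equals -14 — satisfied.
[9] 2 / 2 = 1, so 2 divides 2 — satisfied.
[10] t = 15 is in {17, 15, 20, 13} — satisfied.
[11] values -15 < -8 < 15 — satisfied.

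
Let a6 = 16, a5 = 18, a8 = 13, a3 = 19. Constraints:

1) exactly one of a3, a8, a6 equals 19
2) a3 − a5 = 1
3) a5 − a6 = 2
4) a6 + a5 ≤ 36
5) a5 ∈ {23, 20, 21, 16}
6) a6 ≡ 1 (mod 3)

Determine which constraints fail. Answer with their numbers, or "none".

The assignment fails constraint 5.

1) a3=19, a8=13, a6=16; 1 of them equals 19 — holds.
2) a3 − a5 = 19 − 18 = 1 — holds.
3) a5 − a6 = 18 − 16 = 2 — holds.
4) a6 + a5 = 16 + 18 = 34; 34 ≤ 36 — holds.
5) a5 = 18 is not in {23, 20, 21, 16} — fails.
6) 16 mod 3 = 1 — holds.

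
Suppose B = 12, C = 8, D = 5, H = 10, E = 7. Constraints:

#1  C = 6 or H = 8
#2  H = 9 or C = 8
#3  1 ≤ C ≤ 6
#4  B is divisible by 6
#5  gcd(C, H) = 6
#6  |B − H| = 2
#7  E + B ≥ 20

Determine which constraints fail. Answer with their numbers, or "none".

#1 C = 8 ≠ 6 and H = 10 ≠ 8; both disjuncts false  ✗
#2 H = 10 ≠ 9, but C = 8 = 8 (second disjunct)  ✓
#3 C = 8 is outside [1, 6]  ✗
#4 12 / 6 = 2, so 6 divides 12  ✓
#5 gcd(8, 10) = 2, not 6  ✗
#6 |12 − 10| = 2  ✓
#7 E + B = 7 + 12 = 19; 19 < 20, bound 20 not met  ✗

The assignment fails constraints 1, 3, 5, 7.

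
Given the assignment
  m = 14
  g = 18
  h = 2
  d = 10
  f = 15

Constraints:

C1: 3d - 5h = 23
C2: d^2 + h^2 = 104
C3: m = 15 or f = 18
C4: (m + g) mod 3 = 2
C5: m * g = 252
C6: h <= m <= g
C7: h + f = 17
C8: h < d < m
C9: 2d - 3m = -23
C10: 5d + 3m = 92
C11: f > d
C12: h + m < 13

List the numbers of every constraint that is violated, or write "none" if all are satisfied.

Constraints 1, 3, 9, 12 are violated.

C1: 3d - 5h = 3(10) - 5(2) = 20, not 23  no
C2: d^2 + h^2 = 10^2 + 2^2 = 100 + 4 = 104  yes
C3: m = 14 ≠ 15 and f = 15 ≠ 18; both disjuncts false  no
C4: m + g = 32; 32 mod 3 = 2  yes
C5: m * g = 14 * 18 = 252  yes
C6: values 2 <= 14 <= 18  yes
C7: h + f = 2 + 15 = 17  yes
C8: values 2 < 10 < 14  yes
C9: 2d - 3m = 2(10) - 3(14) = -22, not -23  no
C10: 5d + 3m = 5(10) + 3(14) = 92  yes
C11: f = 15, d = 10; 15 > 10  yes
C12: h + m = 2 + 14 = 16; 16 ≥ 13, bound 13 not met  no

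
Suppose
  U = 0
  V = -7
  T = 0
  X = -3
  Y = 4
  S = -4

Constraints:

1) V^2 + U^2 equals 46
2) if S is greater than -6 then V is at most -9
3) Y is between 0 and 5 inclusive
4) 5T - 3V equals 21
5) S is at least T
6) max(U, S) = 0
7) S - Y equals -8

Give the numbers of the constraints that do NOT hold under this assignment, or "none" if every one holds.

No — constraints 1, 2, 5 are not satisfied.

1) V^2 + U^2 = (-7)^2 + 0^2 = 49 + 0 = 49, not 46 — violated.
2) S = -4 > -6, so we need V ≤ -9; but V = -7 > -9 — violated.
3) Y = 4 lies in [0, 5] — OK.
4) 5T - 3V = 5(0) - 3(-7) = 21 — OK.
5) S = -4, T = 0; -4 < 0 (want ≥) — violated.
6) max(0, -4) = 0 — OK.
7) S - Y = -4 - 4 = -8 — OK.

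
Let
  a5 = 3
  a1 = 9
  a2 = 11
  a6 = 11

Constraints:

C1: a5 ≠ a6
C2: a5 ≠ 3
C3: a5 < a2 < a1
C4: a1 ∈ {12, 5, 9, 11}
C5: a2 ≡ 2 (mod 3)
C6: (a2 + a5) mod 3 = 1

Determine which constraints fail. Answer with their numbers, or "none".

C1: a5 = 3, a6 = 11; distinct — holds.
C2: a5 = 3, but 3 is required to differ — fails.
C3: values 3, 11, 9; a2 = 11 is not < a1 = 9 — fails.
C4: a1 = 9 is in {12, 5, 9, 11} — holds.
C5: 11 mod 3 = 2 — holds.
C6: a2 + a5 = 14; 14 mod 3 = 2, not 1 — fails.

No — constraints 2, 3, and 6 are not satisfied.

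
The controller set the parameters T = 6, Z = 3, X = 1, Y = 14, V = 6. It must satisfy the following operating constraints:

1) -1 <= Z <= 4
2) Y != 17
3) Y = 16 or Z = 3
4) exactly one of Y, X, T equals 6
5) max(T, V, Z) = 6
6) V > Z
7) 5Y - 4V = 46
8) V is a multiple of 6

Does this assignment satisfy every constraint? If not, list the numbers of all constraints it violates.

Yes — all constraints hold.

1) Z = 3 lies in [-1, 4] — holds.
2) Y = 14, and 14 ≠ 17 — holds.
3) Y = 14 ≠ 16, but Z = 3 = 3 (second disjunct) — holds.
4) Y=14, X=1, T=6; 1 of them equals 6 — holds.
5) max(6, 6, 3) = 6 — holds.
6) V = 6, Z = 3; 6 > 3 — holds.
7) 5Y - 4V = 5(14) - 4(6) = 46 — holds.
8) 6 / 6 = 1, so 6 divides 6 — holds.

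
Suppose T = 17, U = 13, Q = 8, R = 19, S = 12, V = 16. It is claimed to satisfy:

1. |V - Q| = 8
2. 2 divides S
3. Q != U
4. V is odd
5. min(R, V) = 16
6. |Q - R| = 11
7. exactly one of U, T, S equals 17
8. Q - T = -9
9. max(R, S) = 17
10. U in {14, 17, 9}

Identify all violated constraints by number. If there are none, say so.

1. |16 - 8| = 8 — holds.
2. 12 / 2 = 6, so 2 divides 12 — holds.
3. Q = 8, U = 13; distinct — holds.
4. V = 16 is even — does not hold.
5. min(19, 16) = 16 — holds.
6. |8 - 19| = 11 — holds.
7. U=13, T=17, S=12; 1 of them equals 17 — holds.
8. Q - T = 8 - 17 = -9 — holds.
9. max(19, 12) = 19, not 17 — does not hold.
10. U = 13 is not in {14, 17, 9} — does not hold.

The assignment fails constraints 4, 9, 10.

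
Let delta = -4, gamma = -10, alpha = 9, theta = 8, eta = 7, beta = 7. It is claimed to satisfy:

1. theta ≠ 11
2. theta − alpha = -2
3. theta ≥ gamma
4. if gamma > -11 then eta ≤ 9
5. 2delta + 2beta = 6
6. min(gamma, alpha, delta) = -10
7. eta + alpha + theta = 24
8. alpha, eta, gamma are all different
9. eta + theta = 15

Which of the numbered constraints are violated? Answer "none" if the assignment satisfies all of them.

1. theta = 8, and 8 ≠ 11  holds
2. theta − alpha = 8 − 9 = -1, not -2  fails
3. theta = 8, gamma = -10; 8 ≥ -10  holds
4. gamma = -10 > -11, so we need eta ≤ 9; eta = 7 ≤ 9  holds
5. 2delta + 2beta = 2(-4) + 2(7) = 6  holds
6. min(-10, 9, -4) = -10  holds
7. eta + alpha + theta = 7 + 9 + 8 = 24  holds
8. values 9, 7, -10 are pairwise distinct  holds
9. eta + theta = 7 + 8 = 15  holds

The assignment fails constraint 2.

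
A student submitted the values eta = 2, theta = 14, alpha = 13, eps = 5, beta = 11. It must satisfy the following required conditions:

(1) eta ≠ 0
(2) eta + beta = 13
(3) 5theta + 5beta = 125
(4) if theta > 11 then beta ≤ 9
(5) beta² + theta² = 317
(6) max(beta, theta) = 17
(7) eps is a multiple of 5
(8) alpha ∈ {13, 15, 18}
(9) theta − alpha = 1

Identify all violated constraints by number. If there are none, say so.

No — constraints 4, 6 are not satisfied.

(1) eta = 2, and 2 ≠ 0  true
(2) eta + beta = 2 + 11 = 13  true
(3) 5theta + 5beta = 5(14) + 5(11) = 125  true
(4) theta = 14 > 11, so we need beta ≤ 9; but beta = 11 > 9  false
(5) beta² + theta² = 11² + 14² = 121 + 196 = 317  true
(6) max(11, 14) = 14, not 17  false
(7) 5 / 5 = 1, so 5 divides 5  true
(8) alpha = 13 is in {13, 15, 18}  true
(9) theta − alpha = 14 − 13 = 1  true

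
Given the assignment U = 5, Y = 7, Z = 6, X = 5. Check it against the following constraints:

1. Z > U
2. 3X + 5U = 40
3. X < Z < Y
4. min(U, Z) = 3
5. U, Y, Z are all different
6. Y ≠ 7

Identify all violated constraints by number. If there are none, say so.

1. Z = 6, U = 5; 6 > 5  ✔
2. 3X + 5U = 3(5) + 5(5) = 40  ✔
3. values 5 < 6 < 7  ✔
4. min(5, 6) = 5, not 3  ✘
5. values 5, 7, 6 are pairwise distinct  ✔
6. Y = 7, but 7 is required to differ  ✘

The assignment fails constraints 4, 6.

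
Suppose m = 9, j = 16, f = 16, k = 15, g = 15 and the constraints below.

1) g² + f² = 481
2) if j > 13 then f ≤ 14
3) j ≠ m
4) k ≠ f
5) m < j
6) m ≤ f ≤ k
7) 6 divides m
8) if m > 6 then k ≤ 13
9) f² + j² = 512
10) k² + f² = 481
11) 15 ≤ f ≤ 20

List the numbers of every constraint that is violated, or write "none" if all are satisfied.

No — constraints 2, 6, 7, 8 are not satisfied.

1) g² + f² = 15² + 16² = 225 + 256 = 481 — OK.
2) j = 16 > 13, so we need f ≤ 14; but f = 16 > 14 — violated.
3) j = 16, m = 9; distinct — OK.
4) k = 15, f = 16; distinct — OK.
5) m = 9, j = 16; 9 < 16 — OK.
6) values 9, 16, 15; f = 16 is not ≤ k = 15 — violated.
7) 9 = 6×1 + 3, so 6 does not divide 9 — violated.
8) m = 9 > 6, so we need k ≤ 13; but k = 15 > 13 — violated.
9) f² + j² = 16² + 16² = 256 + 256 = 512 — OK.
10) k² + f² = 15² + 16² = 225 + 256 = 481 — OK.
11) f = 16 lies in [15, 20] — OK.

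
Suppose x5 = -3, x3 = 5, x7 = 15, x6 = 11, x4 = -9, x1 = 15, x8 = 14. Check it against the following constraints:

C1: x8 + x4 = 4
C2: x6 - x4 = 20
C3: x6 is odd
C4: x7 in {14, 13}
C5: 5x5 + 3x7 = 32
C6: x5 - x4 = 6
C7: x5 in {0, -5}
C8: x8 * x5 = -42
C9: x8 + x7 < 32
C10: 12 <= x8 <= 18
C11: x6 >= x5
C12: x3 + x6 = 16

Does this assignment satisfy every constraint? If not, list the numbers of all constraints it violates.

C1: x8 + x4 = 14 + (-9) = 5, not 4 — does not hold.
C2: x6 - x4 = 11 - (-9) = 20 — holds.
C3: x6 = 11 is odd — holds.
C4: x7 = 15 is not in {14, 13} — does not hold.
C5: 5x5 + 3x7 = 5(-3) + 3(15) = 30, not 32 — does not hold.
C6: x5 - x4 = -3 - (-9) = 6 — holds.
C7: x5 = -3 is not in {0, -5} — does not hold.
C8: x8 * x5 = 14 * (-3) = -42 — holds.
C9: x8 + x7 = 14 + 15 = 29; 29 < 32 — holds.
C10: x8 = 14 lies in [12, 18] — holds.
C11: x6 = 11, x5 = -3; 11 ≥ -3 — holds.
C12: x3 + x6 = 5 + 11 = 16 — holds.

The assignment fails constraints 1, 4, 5, 7.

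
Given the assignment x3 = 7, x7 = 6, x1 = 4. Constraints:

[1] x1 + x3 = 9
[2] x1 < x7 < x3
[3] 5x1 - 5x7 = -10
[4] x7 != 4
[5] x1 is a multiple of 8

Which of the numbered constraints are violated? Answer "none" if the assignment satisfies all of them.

[1] x1 + x3 = 4 + 7 = 11, not 9  no
[2] values 4 < 6 < 7  yes
[3] 5x1 - 5x7 = 5(4) - 5(6) = -10  yes
[4] x7 = 6, and 6 ≠ 4  yes
[5] 4 = 8*0 + 4, so 8 does not divide 4  no

The assignment fails constraints 1, 5.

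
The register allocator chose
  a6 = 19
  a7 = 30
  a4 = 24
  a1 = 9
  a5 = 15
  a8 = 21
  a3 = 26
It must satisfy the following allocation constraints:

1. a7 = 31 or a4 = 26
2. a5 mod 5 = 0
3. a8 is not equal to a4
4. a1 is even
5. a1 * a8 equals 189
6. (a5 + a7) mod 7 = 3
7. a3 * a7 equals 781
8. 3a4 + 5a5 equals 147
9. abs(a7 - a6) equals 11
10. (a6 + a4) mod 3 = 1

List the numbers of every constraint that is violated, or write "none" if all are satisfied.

Violated: 1, 4, and 7.

1. a7 = 30 ≠ 31 and a4 = 24 ≠ 26; both disjuncts false — fails.
2. 15 mod 5 = 0 — holds.
3. a8 = 21, a4 = 24; distinct — holds.
4. a1 = 9 is odd — fails.
5. a1 * a8 = 9 * 21 = 189 — holds.
6. a5 + a7 = 45; 45 mod 7 = 3 — holds.
7. a3 * a7 = 26 * 30 = 780, not 781 — fails.
8. 3a4 + 5a5 = 3(24) + 5(15) = 147 — holds.
9. abs(30 - 19) = 11 — holds.
10. a6 + a4 = 43; 43 mod 3 = 1 — holds.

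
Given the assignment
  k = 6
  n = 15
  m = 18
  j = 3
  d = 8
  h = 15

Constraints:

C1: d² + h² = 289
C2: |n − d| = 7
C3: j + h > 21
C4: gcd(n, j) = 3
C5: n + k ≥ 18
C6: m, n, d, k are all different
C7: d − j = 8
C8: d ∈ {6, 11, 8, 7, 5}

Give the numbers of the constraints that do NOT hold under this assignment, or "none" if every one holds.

C1: d² + h² = 8² + 15² = 64 + 225 = 289 — OK.
C2: |15 − 8| = 7 — OK.
C3: j + h = 3 + 15 = 18; 18 ≤ 21, bound 21 not met — violated.
C4: gcd(15, 3) = 3 — OK.
C5: n + k = 15 + 6 = 21; 21 ≥ 18 — OK.
C6: values 18, 15, 8, 6 are pairwise distinct — OK.
C7: d − j = 8 − 3 = 5, not 8 — violated.
C8: d = 8 is in {6, 11, 8, 7, 5} — OK.

Constraints 3 and 7 are violated.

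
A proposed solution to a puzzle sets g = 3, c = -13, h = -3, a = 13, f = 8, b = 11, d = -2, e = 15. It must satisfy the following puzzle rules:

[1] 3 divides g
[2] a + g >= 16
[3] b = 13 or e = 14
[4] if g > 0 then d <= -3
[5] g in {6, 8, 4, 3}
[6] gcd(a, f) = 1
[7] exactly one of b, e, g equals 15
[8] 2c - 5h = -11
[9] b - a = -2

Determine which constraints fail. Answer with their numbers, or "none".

[1] 3 / 3 = 1, so 3 divides 3  OK
[2] a + g = 13 + 3 = 16; 16 ≥ 16  OK
[3] b = 11 ≠ 13 and e = 15 ≠ 14; both disjuncts false  FAIL
[4] g = 3 > 0, so we need d ≤ -3; but d = -2 > -3  FAIL
[5] g = 3 is in {6, 8, 4, 3}  OK
[6] gcd(13, 8) = 1  OK
[7] b=11, e=15, g=3; 1 of them equals 15  OK
[8] 2c - 5h = 2(-13) - 5(-3) = -11  OK
[9] b - a = 11 - 13 = -2  OK

Constraints 3 and 4 are violated.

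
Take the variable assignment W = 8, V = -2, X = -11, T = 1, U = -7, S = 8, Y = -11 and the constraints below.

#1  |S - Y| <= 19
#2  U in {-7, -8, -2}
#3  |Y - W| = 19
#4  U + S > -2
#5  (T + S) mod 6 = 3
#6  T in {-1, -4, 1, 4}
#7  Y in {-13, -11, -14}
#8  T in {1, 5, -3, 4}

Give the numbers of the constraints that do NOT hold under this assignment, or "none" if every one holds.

The assignment satisfies every constraint.

#1 |8 - (-11)| = 19; 19 ≤ 19 — satisfied.
#2 U = -7 is in {-7, -8, -2} — satisfied.
#3 |-11 - 8| = 19 — satisfied.
#4 U + S = -7 + 8 = 1; 1 > -2 — satisfied.
#5 T + S = 9; 9 mod 6 = 3 — satisfied.
#6 T = 1 is in {-1, -4, 1, 4} — satisfied.
#7 Y = -11 is in {-13, -11, -14} — satisfied.
#8 T = 1 is in {1, 5, -3, 4} — satisfied.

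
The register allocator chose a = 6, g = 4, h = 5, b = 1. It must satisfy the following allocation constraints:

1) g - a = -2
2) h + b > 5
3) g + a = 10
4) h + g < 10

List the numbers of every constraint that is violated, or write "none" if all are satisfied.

1) g - a = 4 - 6 = -2  yes
2) h + b = 5 + 1 = 6; 6 > 5  yes
3) g + a = 4 + 6 = 10  yes
4) h + g = 5 + 4 = 9; 9 < 10  yes

Yes — all constraints hold.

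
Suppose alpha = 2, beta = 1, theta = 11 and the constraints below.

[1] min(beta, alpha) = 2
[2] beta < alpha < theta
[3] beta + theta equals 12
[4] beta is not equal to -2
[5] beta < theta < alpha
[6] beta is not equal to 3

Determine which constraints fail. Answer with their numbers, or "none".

Constraints 1, 5 are violated.

[1] min(1, 2) = 1, not 2 — does not hold.
[2] values 1 < 2 < 11 — holds.
[3] beta + theta = 1 + 11 = 12 — holds.
[4] beta = 1, and 1 ≠ -2 — holds.
[5] values 1, 11, 2; theta = 11 is not < alpha = 2 — does not hold.
[6] beta = 1, and 1 ≠ 3 — holds.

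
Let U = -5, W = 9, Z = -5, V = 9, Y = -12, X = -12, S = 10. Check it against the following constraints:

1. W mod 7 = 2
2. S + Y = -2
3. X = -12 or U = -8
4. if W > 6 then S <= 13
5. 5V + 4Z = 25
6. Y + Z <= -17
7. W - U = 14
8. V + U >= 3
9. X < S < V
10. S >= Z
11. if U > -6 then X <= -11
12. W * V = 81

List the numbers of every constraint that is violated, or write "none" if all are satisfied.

No — constraint 9 is not satisfied.

1. 9 mod 7 = 2  OK
2. S + Y = 10 + (-12) = -2  OK
3. X = -12 = -12 (first disjunct)  OK
4. W = 9 > 6, so we need S ≤ 13; S = 10 ≤ 13  OK
5. 5V + 4Z = 5(9) + 4(-5) = 25  OK
6. Y + Z = -12 + (-5) = -17; -17 ≤ -17  OK
7. W - U = 9 - (-5) = 14  OK
8. V + U = 9 + (-5) = 4; 4 ≥ 3  OK
9. values -12, 10, 9; S = 10 is not < V = 9  FAIL
10. S = 10, Z = -5; 10 ≥ -5  OK
11. U = -5 > -6, so we need X ≤ -11; X = -12 ≤ -11  OK
12. W * V = 9 * 9 = 81  OK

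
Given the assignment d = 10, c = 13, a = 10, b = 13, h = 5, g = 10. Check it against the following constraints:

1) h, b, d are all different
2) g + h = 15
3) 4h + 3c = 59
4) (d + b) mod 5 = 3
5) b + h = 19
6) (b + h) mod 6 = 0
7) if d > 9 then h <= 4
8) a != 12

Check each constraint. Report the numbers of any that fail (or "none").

1) values 5, 13, 10 are pairwise distinct — OK.
2) g + h = 10 + 5 = 15 — OK.
3) 4h + 3c = 4(5) + 3(13) = 59 — OK.
4) d + b = 23; 23 mod 5 = 3 — OK.
5) b + h = 13 + 5 = 18, not 19 — violated.
6) b + h = 18; 18 mod 6 = 0 — OK.
7) d = 10 > 9, so we need h ≤ 4; but h = 5 > 4 — violated.
8) a = 10, and 10 ≠ 12 — OK.

The assignment fails constraints 5, 7.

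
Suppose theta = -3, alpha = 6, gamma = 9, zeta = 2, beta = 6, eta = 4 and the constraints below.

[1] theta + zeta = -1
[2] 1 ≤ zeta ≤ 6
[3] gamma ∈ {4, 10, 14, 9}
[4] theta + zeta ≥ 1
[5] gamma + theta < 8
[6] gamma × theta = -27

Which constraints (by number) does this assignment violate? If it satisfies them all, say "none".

[1] theta + zeta = -3 + 2 = -1  OK
[2] zeta = 2 lies in [1, 6]  OK
[3] gamma = 9 is in {4, 10, 14, 9}  OK
[4] theta + zeta = -3 + 2 = -1; -1 < 1, bound 1 not met  FAIL
[5] gamma + theta = 9 + (-3) = 6; 6 < 8  OK
[6] gamma × theta = 9 × (-3) = -27  OK

No — constraint 4 is not satisfied.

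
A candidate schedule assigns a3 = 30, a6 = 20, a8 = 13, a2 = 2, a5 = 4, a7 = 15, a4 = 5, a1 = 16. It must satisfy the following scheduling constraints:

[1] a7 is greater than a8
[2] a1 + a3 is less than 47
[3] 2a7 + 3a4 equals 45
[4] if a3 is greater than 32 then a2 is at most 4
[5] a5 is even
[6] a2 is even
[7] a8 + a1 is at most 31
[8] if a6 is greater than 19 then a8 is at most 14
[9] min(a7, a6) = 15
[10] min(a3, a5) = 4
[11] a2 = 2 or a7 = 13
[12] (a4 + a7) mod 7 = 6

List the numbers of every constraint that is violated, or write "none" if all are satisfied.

[1] a7 = 15, a8 = 13; 15 > 13  ✔
[2] a1 + a3 = 16 + 30 = 46; 46 < 47  ✔
[3] 2a7 + 3a4 = 2(15) + 3(5) = 45  ✔
[4] a3 = 30, not > 32; antecedent false, conditional vacuously true  ✔
[5] a5 = 4 is even  ✔
[6] a2 = 2 is even  ✔
[7] a8 + a1 = 13 + 16 = 29; 29 ≤ 31  ✔
[8] a6 = 20 > 19, so we need a8 ≤ 14; a8 = 13 ≤ 14  ✔
[9] min(15, 20) = 15  ✔
[10] min(30, 4) = 4  ✔
[11] a2 = 2 = 2 (first disjunct)  ✔
[12] a4 + a7 = 20; 20 mod 7 = 6  ✔

No violations.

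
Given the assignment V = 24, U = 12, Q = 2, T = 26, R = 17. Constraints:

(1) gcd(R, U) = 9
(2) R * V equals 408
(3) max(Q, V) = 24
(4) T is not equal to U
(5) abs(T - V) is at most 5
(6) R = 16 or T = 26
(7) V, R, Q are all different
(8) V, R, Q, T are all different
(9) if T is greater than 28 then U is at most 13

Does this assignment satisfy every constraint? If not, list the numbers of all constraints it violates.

(1) gcd(17, 12) = 1, not 9 — fails.
(2) R * V = 17 * 24 = 408 — holds.
(3) max(2, 24) = 24 — holds.
(4) T = 26, U = 12; distinct — holds.
(5) abs(26 - 24) = 2; 2 ≤ 5 — holds.
(6) R = 17 ≠ 16, but T = 26 = 26 (second disjunct) — holds.
(7) values 24, 17, 2 are pairwise distinct — holds.
(8) values 24, 17, 2, 26 are pairwise distinct — holds.
(9) T = 26, not > 28; antecedent false, conditional vacuously true — holds.

Constraint 1 does not hold.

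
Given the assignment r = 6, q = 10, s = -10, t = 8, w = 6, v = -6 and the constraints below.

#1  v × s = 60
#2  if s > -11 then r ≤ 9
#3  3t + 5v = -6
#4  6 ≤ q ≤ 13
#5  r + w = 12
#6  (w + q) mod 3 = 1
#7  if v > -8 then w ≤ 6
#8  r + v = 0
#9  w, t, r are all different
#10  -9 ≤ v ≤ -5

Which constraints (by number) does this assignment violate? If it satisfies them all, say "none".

#1 v × s = -6 × (-10) = 60 — OK.
#2 s = -10 > -11, so we need r ≤ 9; r = 6 ≤ 9 — OK.
#3 3t + 5v = 3(8) + 5(-6) = -6 — OK.
#4 q = 10 lies in [6, 13] — OK.
#5 r + w = 6 + 6 = 12 — OK.
#6 w + q = 16; 16 mod 3 = 1 — OK.
#7 v = -6 > -8, so we need w ≤ 6; w = 6 ≤ 6 — OK.
#8 r + v = 6 + (-6) = 0 — OK.
#9 w = r = 6, not all different — violated.
#10 v = -6 lies in [-9, -5] — OK.

Violated: 9.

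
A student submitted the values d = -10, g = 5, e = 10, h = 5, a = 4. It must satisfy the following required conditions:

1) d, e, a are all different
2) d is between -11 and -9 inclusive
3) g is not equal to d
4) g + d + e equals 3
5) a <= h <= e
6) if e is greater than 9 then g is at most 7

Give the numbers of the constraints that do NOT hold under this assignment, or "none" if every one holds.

1) values -10, 10, 4 are pairwise distinct — holds.
2) d = -10 lies in [-11, -9] — holds.
3) g = 5, d = -10; distinct — holds.
4) g + d + e = 5 + (-10) + 10 = 5, not 3 — does not hold.
5) values 4 <= 5 <= 10 — holds.
6) e = 10 > 9, so we need g ≤ 7; g = 5 ≤ 7 — holds.

The assignment fails constraint 4.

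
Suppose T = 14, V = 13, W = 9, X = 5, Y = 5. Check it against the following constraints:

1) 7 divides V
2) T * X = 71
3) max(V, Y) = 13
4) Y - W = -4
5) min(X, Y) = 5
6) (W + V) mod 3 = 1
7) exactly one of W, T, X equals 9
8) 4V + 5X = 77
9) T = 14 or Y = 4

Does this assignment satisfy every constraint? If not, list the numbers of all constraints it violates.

1) 13 = 7*1 + 6, so 7 does not divide 13  ✗
2) T * X = 14 * 5 = 70, not 71  ✗
3) max(13, 5) = 13  ✓
4) Y - W = 5 - 9 = -4  ✓
5) min(5, 5) = 5  ✓
6) W + V = 22; 22 mod 3 = 1  ✓
7) W=9, T=14, X=5; 1 of them equals 9  ✓
8) 4V + 5X = 4(13) + 5(5) = 77  ✓
9) T = 14 = 14 (first disjunct)  ✓

Constraints 1, 2 do not hold.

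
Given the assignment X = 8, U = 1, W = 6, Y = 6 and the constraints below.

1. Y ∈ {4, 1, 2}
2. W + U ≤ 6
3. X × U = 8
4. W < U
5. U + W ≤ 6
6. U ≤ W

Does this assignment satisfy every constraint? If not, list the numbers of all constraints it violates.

1. Y = 6 is not in {4, 1, 2}  FAIL
2. W + U = 6 + 1 = 7; 7 > 6, bound 6 not met  FAIL
3. X × U = 8 × 1 = 8  OK
4. W = 6, U = 1; 6 ≥ 1 (want <)  FAIL
5. U + W = 1 + 6 = 7; 7 > 6, bound 6 not met  FAIL
6. U = 1, W = 6; 1 ≤ 6  OK

Violated: 1, 2, 4, and 5.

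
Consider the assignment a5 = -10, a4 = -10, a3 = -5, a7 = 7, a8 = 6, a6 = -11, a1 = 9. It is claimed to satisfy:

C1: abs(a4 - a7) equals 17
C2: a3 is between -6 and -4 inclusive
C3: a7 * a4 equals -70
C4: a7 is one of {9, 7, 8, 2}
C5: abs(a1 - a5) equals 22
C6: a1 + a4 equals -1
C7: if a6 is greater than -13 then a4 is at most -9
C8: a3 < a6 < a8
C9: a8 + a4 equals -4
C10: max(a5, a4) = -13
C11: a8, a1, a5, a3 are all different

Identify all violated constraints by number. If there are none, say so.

The assignment fails constraints 5, 8, and 10.

C1: abs(-10 - 7) = 17 — satisfied.
C2: a3 = -5 lies in [-6, -4] — satisfied.
C3: a7 * a4 = 7 * (-10) = -70 — satisfied.
C4: a7 = 7 is in {9, 7, 8, 2} — satisfied.
C5: abs(9 - (-10)) = 19, not 22 — violated.
C6: a1 + a4 = 9 + (-10) = -1 — satisfied.
C7: a6 = -11 > -13, so we need a4 ≤ -9; a4 = -10 ≤ -9 — satisfied.
C8: values -5, -11, 6; a3 = -5 is not < a6 = -11 — violated.
C9: a8 + a4 = 6 + (-10) = -4 — satisfied.
C10: max(-10, -10) = -10, not -13 — violated.
C11: values 6, 9, -10, -5 are pairwise distinct — satisfied.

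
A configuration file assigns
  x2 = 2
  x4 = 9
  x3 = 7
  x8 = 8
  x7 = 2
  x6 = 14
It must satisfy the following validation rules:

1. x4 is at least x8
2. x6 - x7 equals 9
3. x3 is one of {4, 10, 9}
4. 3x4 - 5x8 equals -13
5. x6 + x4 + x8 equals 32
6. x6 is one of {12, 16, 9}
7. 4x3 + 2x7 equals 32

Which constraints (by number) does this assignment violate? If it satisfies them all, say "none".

Constraints 2, 3, 5, and 6 do not hold.

1. x4 = 9, x8 = 8; 9 ≥ 8  holds
2. x6 - x7 = 14 - 2 = 12, not 9  fails
3. x3 = 7 is not in {4, 10, 9}  fails
4. 3x4 - 5x8 = 3(9) - 5(8) = -13  holds
5. x6 + x4 + x8 = 14 + 9 + 8 = 31, not 32  fails
6. x6 = 14 is not in {12, 16, 9}  fails
7. 4x3 + 2x7 = 4(7) + 2(2) = 32  holds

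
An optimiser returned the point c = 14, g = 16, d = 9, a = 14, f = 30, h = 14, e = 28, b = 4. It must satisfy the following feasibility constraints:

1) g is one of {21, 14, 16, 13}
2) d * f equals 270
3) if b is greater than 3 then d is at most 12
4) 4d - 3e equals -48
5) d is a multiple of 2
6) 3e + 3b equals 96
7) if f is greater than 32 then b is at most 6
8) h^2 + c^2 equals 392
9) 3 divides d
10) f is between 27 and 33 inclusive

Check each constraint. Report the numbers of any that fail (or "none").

1) g = 16 is in {21, 14, 16, 13}  ✔
2) d * f = 9 * 30 = 270  ✔
3) b = 4 > 3, so we need d ≤ 12; d = 9 ≤ 12  ✔
4) 4d - 3e = 4(9) - 3(28) = -48  ✔
5) 9 = 2*4 + 1, so 2 does not divide 9  ✘
6) 3e + 3b = 3(28) + 3(4) = 96  ✔
7) f = 30, not > 32; antecedent false, conditional vacuously true  ✔
8) h^2 + c^2 = 14^2 + 14^2 = 196 + 196 = 392  ✔
9) 9 / 3 = 3, so 3 divides 9  ✔
10) f = 30 lies in [27, 33]  ✔

Violated: 5.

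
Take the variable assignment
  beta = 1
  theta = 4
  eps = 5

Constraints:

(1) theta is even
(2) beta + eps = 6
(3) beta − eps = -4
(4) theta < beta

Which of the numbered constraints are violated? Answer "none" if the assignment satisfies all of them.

No — constraint 4 is not satisfied.

(1) theta = 4 is even — holds.
(2) beta + eps = 1 + 5 = 6 — holds.
(3) beta − eps = 1 − 5 = -4 — holds.
(4) theta = 4, beta = 1; 4 ≥ 1 (want <) — fails.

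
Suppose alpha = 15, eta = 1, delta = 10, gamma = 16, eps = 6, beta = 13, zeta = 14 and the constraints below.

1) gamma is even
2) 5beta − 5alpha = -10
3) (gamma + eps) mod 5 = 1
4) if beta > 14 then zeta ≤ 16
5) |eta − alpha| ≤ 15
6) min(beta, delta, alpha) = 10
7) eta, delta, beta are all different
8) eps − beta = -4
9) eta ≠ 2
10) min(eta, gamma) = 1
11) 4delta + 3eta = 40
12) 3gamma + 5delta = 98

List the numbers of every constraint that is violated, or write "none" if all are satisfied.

The assignment fails constraints 3, 8, and 11.

1) gamma = 16 is even  holds
2) 5beta − 5alpha = 5(13) − 5(15) = -10  holds
3) gamma + eps = 22; 22 mod 5 = 2, not 1  fails
4) beta = 13, not > 14; antecedent false, conditional vacuously true  holds
5) |1 − 15| = 14; 14 ≤ 15  holds
6) min(13, 10, 15) = 10  holds
7) values 1, 10, 13 are pairwise distinct  holds
8) eps − beta = 6 − 13 = -7, not -4  fails
9) eta = 1, and 1 ≠ 2  holds
10) min(1, 16) = 1  holds
11) 4delta + 3eta = 4(10) + 3(1) = 43, not 40  fails
12) 3gamma + 5delta = 3(16) + 5(10) = 98  holds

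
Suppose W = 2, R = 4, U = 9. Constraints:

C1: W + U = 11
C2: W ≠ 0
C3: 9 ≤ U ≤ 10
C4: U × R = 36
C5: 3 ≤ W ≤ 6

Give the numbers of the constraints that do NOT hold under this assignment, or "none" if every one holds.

C1: W + U = 2 + 9 = 11 — satisfied.
C2: W = 2, and 2 ≠ 0 — satisfied.
C3: U = 9 lies in [9, 10] — satisfied.
C4: U × R = 9 × 4 = 36 — satisfied.
C5: W = 2 is outside [3, 6] — violated.

The assignment fails constraint 5.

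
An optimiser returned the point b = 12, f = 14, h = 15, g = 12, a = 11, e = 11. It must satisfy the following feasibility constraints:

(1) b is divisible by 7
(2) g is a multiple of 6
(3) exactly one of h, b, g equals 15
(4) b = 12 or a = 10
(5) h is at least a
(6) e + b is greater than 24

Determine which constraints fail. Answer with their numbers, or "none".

(1) 12 = 7*1 + 5, so 7 does not divide 12 — fails.
(2) 12 / 6 = 2, so 6 divides 12 — holds.
(3) h=15, b=12, g=12; 1 of them equals 15 — holds.
(4) b = 12 = 12 (first disjunct) — holds.
(5) h = 15, a = 11; 15 ≥ 11 — holds.
(6) e + b = 11 + 12 = 23; 23 ≤ 24, bound 24 not met — fails.

The assignment fails constraints 1 and 6.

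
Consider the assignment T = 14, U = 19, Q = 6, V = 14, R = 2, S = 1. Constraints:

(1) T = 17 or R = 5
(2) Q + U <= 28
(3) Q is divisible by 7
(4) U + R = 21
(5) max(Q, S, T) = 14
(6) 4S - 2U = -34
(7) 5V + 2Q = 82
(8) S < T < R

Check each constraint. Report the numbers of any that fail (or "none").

Constraints 1, 3, and 8 are violated.

(1) T = 14 ≠ 17 and R = 2 ≠ 5; both disjuncts false  false
(2) Q + U = 6 + 19 = 25; 25 ≤ 28  true
(3) 6 = 7*0 + 6, so 7 does not divide 6  false
(4) U + R = 19 + 2 = 21  true
(5) max(6, 1, 14) = 14  true
(6) 4S - 2U = 4(1) - 2(19) = -34  true
(7) 5V + 2Q = 5(14) + 2(6) = 82  true
(8) values 1, 14, 2; T = 14 is not < R = 2  false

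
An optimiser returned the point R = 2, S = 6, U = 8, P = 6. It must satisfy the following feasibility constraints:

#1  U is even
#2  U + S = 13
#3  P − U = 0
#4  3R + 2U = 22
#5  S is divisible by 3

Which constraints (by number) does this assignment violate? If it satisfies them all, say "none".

No — constraints 2 and 3 are not satisfied.

#1 U = 8 is even — holds.
#2 U + S = 8 + 6 = 14, not 13 — fails.
#3 P − U = 6 − 8 = -2, not 0 — fails.
#4 3R + 2U = 3(2) + 2(8) = 22 — holds.
#5 6 / 3 = 2, so 3 divides 6 — holds.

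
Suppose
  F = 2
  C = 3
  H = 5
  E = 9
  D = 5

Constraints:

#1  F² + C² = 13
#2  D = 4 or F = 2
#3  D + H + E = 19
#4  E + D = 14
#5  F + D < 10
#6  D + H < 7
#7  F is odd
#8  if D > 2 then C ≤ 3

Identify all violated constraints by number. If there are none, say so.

Constraints 6, 7 do not hold.

#1 F² + C² = 2² + 3² = 4 + 9 = 13 — holds.
#2 D = 5 ≠ 4, but F = 2 = 2 (second disjunct) — holds.
#3 D + H + E = 5 + 5 + 9 = 19 — holds.
#4 E + D = 9 + 5 = 14 — holds.
#5 F + D = 2 + 5 = 7; 7 < 10 — holds.
#6 D + H = 5 + 5 = 10; 10 ≥ 7, bound 7 not met — does not hold.
#7 F = 2 is even — does not hold.
#8 D = 5 > 2, so we need C ≤ 3; C = 3 ≤ 3 — holds.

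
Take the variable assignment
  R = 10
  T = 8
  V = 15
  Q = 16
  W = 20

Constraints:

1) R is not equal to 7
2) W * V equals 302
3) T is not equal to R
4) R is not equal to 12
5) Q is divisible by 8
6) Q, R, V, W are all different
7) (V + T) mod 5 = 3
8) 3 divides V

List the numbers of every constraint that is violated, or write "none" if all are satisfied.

Violated: 2.

1) R = 10, and 10 ≠ 7  ✓
2) W * V = 20 * 15 = 300, not 302  ✗
3) T = 8, R = 10; distinct  ✓
4) R = 10, and 10 ≠ 12  ✓
5) 16 / 8 = 2, so 8 divides 16  ✓
6) values 16, 10, 15, 20 are pairwise distinct  ✓
7) V + T = 23; 23 mod 5 = 3  ✓
8) 15 / 3 = 5, so 3 divides 15  ✓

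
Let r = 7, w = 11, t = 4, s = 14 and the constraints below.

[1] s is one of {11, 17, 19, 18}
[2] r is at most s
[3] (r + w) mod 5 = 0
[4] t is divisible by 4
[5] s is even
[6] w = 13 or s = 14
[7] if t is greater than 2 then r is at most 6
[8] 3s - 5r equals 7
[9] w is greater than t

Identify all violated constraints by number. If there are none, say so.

[1] s = 14 is not in {11, 17, 19, 18} — does not hold.
[2] r = 7, s = 14; 7 ≤ 14 — holds.
[3] r + w = 18; 18 mod 5 = 3, not 0 — does not hold.
[4] 4 / 4 = 1, so 4 divides 4 — holds.
[5] s = 14 is even — holds.
[6] w = 11 ≠ 13, but s = 14 = 14 (second disjunct) — holds.
[7] t = 4 > 2, so we need r ≤ 6; but r = 7 > 6 — does not hold.
[8] 3s - 5r = 3(14) - 5(7) = 7 — holds.
[9] w = 11, t = 4; 11 > 4 — holds.

The assignment fails constraints 1, 3, 7.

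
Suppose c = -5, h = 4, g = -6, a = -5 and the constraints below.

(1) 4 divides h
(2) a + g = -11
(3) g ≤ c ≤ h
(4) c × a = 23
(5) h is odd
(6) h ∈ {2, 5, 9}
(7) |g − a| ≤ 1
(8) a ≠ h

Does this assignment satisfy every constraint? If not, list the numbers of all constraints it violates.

No — constraints 4, 5, and 6 are not satisfied.

(1) 4 / 4 = 1, so 4 divides 4 — holds.
(2) a + g = -5 + (-6) = -11 — holds.
(3) values -6 ≤ -5 ≤ 4 — holds.
(4) c × a = -5 × (-5) = 25, not 23 — fails.
(5) h = 4 is even — fails.
(6) h = 4 is not in {2, 5, 9} — fails.
(7) |-6 − (-5)| = 1; 1 ≤ 1 — holds.
(8) a = -5, h = 4; distinct — holds.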